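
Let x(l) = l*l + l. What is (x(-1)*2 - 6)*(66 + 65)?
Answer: -786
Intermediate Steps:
x(l) = l + l² (x(l) = l² + l = l + l²)
(x(-1)*2 - 6)*(66 + 65) = (-(1 - 1)*2 - 6)*(66 + 65) = (-1*0*2 - 6)*131 = (0*2 - 6)*131 = (0 - 6)*131 = -6*131 = -786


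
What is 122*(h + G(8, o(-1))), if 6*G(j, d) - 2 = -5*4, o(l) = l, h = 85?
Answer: 10004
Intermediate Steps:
G(j, d) = -3 (G(j, d) = ⅓ + (-5*4)/6 = ⅓ + (⅙)*(-20) = ⅓ - 10/3 = -3)
122*(h + G(8, o(-1))) = 122*(85 - 3) = 122*82 = 10004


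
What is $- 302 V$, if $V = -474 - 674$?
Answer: $346696$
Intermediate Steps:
$V = -1148$
$- 302 V = \left(-302\right) \left(-1148\right) = 346696$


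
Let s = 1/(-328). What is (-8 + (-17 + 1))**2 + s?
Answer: 188927/328 ≈ 576.00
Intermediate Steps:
s = -1/328 ≈ -0.0030488
(-8 + (-17 + 1))**2 + s = (-8 + (-17 + 1))**2 - 1/328 = (-8 - 16)**2 - 1/328 = (-24)**2 - 1/328 = 576 - 1/328 = 188927/328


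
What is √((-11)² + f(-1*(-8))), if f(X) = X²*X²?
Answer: √4217 ≈ 64.938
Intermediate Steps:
f(X) = X⁴
√((-11)² + f(-1*(-8))) = √((-11)² + (-1*(-8))⁴) = √(121 + 8⁴) = √(121 + 4096) = √4217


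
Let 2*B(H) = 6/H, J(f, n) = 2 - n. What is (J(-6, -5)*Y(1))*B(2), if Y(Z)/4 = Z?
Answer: 42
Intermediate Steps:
Y(Z) = 4*Z
B(H) = 3/H (B(H) = (6/H)/2 = 3/H)
(J(-6, -5)*Y(1))*B(2) = ((2 - 1*(-5))*(4*1))*(3/2) = ((2 + 5)*4)*(3*(½)) = (7*4)*(3/2) = 28*(3/2) = 42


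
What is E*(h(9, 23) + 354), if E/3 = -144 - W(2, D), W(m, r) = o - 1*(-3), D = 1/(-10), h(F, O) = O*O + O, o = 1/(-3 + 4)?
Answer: -402264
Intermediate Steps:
o = 1 (o = 1/1 = 1)
h(F, O) = O + O**2 (h(F, O) = O**2 + O = O + O**2)
D = -1/10 ≈ -0.10000
W(m, r) = 4 (W(m, r) = 1 - 1*(-3) = 1 + 3 = 4)
E = -444 (E = 3*(-144 - 1*4) = 3*(-144 - 4) = 3*(-148) = -444)
E*(h(9, 23) + 354) = -444*(23*(1 + 23) + 354) = -444*(23*24 + 354) = -444*(552 + 354) = -444*906 = -402264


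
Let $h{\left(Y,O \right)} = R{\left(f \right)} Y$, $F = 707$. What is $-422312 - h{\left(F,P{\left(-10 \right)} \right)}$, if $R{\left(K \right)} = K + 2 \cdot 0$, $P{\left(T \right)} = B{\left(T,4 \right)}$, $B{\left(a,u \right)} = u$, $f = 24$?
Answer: $-439280$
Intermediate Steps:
$P{\left(T \right)} = 4$
$R{\left(K \right)} = K$ ($R{\left(K \right)} = K + 0 = K$)
$h{\left(Y,O \right)} = 24 Y$
$-422312 - h{\left(F,P{\left(-10 \right)} \right)} = -422312 - 24 \cdot 707 = -422312 - 16968 = -439280$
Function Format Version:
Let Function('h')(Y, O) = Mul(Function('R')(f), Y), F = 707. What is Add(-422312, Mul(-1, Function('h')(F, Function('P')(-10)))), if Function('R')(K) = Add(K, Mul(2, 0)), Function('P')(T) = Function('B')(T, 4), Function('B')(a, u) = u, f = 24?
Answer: -439280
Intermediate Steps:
Function('P')(T) = 4
Function('R')(K) = K (Function('R')(K) = Add(K, 0) = K)
Function('h')(Y, O) = Mul(24, Y)
Add(-422312, Mul(-1, Function('h')(F, Function('P')(-10)))) = Add(-422312, Mul(-1, Mul(24, 707))) = Add(-422312, Mul(-1, 16968)) = Add(-422312, -16968) = -439280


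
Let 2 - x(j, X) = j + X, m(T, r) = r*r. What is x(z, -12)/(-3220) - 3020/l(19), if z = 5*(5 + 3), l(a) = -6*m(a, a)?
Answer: 2445179/1743630 ≈ 1.4023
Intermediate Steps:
m(T, r) = r**2
l(a) = -6*a**2
z = 40 (z = 5*8 = 40)
x(j, X) = 2 - X - j (x(j, X) = 2 - (j + X) = 2 - (X + j) = 2 + (-X - j) = 2 - X - j)
x(z, -12)/(-3220) - 3020/l(19) = (2 - 1*(-12) - 1*40)/(-3220) - 3020/((-6*19**2)) = (2 + 12 - 40)*(-1/3220) - 3020/((-6*361)) = -26*(-1/3220) - 3020/(-2166) = 13/1610 - 3020*(-1/2166) = 13/1610 + 1510/1083 = 2445179/1743630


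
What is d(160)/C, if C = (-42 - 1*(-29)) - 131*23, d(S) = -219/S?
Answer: 219/484160 ≈ 0.00045233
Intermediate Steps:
C = -3026 (C = (-42 + 29) - 3013 = -13 - 3013 = -3026)
d(160)/C = -219/160/(-3026) = -219*1/160*(-1/3026) = -219/160*(-1/3026) = 219/484160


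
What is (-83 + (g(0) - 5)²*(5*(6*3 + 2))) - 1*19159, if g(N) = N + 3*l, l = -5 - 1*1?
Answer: 33658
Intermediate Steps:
l = -6 (l = -5 - 1 = -6)
g(N) = -18 + N (g(N) = N + 3*(-6) = N - 18 = -18 + N)
(-83 + (g(0) - 5)²*(5*(6*3 + 2))) - 1*19159 = (-83 + ((-18 + 0) - 5)²*(5*(6*3 + 2))) - 1*19159 = (-83 + (-18 - 5)²*(5*(18 + 2))) - 19159 = (-83 + (-23)²*(5*20)) - 19159 = (-83 + 529*100) - 19159 = (-83 + 52900) - 19159 = 52817 - 19159 = 33658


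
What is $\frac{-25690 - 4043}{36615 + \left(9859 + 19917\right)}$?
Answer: $- \frac{29733}{66391} \approx -0.44785$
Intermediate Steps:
$\frac{-25690 - 4043}{36615 + \left(9859 + 19917\right)} = - \frac{29733}{36615 + 29776} = - \frac{29733}{66391}$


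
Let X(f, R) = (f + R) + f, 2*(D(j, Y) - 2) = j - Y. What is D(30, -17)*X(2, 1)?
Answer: 255/2 ≈ 127.50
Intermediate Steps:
D(j, Y) = 2 + j/2 - Y/2 (D(j, Y) = 2 + (j - Y)/2 = 2 + (j/2 - Y/2) = 2 + j/2 - Y/2)
X(f, R) = R + 2*f (X(f, R) = (R + f) + f = R + 2*f)
D(30, -17)*X(2, 1) = (2 + (½)*30 - ½*(-17))*(1 + 2*2) = (2 + 15 + 17/2)*(1 + 4) = (51/2)*5 = 255/2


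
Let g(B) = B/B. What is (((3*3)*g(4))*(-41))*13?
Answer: -4797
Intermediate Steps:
g(B) = 1
(((3*3)*g(4))*(-41))*13 = (((3*3)*1)*(-41))*13 = ((9*1)*(-41))*13 = (9*(-41))*13 = -369*13 = -4797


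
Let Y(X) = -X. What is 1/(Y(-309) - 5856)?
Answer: -1/5547 ≈ -0.00018028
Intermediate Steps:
1/(Y(-309) - 5856) = 1/(-1*(-309) - 5856) = 1/(309 - 5856) = 1/(-5547) = -1/5547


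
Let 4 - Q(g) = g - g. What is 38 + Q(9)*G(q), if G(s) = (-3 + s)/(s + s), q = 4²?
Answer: 317/8 ≈ 39.625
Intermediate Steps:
q = 16
Q(g) = 4 (Q(g) = 4 - (g - g) = 4 - 1*0 = 4 + 0 = 4)
G(s) = (-3 + s)/(2*s) (G(s) = (-3 + s)/((2*s)) = (-3 + s)*(1/(2*s)) = (-3 + s)/(2*s))
38 + Q(9)*G(q) = 38 + 4*((½)*(-3 + 16)/16) = 38 + 4*((½)*(1/16)*13) = 38 + 4*(13/32) = 38 + 13/8 = 317/8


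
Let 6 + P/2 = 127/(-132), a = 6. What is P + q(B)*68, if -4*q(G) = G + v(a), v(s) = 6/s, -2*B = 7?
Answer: 943/33 ≈ 28.576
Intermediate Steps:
B = -7/2 (B = -½*7 = -7/2 ≈ -3.5000)
q(G) = -¼ - G/4 (q(G) = -(G + 6/6)/4 = -(G + 6*(⅙))/4 = -(G + 1)/4 = -(1 + G)/4 = -¼ - G/4)
P = -919/66 (P = -12 + 2*(127/(-132)) = -12 + 2*(127*(-1/132)) = -12 + 2*(-127/132) = -12 - 127/66 = -919/66 ≈ -13.924)
P + q(B)*68 = -919/66 + (-¼ - ¼*(-7/2))*68 = -919/66 + (-¼ + 7/8)*68 = -919/66 + (5/8)*68 = -919/66 + 85/2 = 943/33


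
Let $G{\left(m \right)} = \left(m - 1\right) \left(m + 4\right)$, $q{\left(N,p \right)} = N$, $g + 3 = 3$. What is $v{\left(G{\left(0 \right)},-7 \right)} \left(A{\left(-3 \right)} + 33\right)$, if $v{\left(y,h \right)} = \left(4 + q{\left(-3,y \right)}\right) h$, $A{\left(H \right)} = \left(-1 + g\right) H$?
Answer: $-252$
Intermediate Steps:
$g = 0$ ($g = -3 + 3 = 0$)
$A{\left(H \right)} = - H$ ($A{\left(H \right)} = \left(-1 + 0\right) H = - H$)
$G{\left(m \right)} = \left(-1 + m\right) \left(4 + m\right)$
$v{\left(y,h \right)} = h$ ($v{\left(y,h \right)} = \left(4 - 3\right) h = 1 h = h$)
$v{\left(G{\left(0 \right)},-7 \right)} \left(A{\left(-3 \right)} + 33\right) = - 7 \left(\left(-1\right) \left(-3\right) + 33\right) = - 7 \left(3 + 33\right) = \left(-7\right) 36 = -252$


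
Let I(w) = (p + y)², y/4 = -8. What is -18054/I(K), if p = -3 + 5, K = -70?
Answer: -1003/50 ≈ -20.060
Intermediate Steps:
y = -32 (y = 4*(-8) = -32)
p = 2
I(w) = 900 (I(w) = (2 - 32)² = (-30)² = 900)
-18054/I(K) = -18054/900 = -18054*1/900 = -1003/50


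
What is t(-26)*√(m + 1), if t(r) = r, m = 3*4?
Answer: -26*√13 ≈ -93.744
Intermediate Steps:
m = 12
t(-26)*√(m + 1) = -26*√(12 + 1) = -26*√13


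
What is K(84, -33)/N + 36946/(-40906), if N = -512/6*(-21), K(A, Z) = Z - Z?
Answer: -18473/20453 ≈ -0.90319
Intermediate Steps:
K(A, Z) = 0
N = 1792 (N = -512/6*(-21) = -32*8/3*(-21) = -256/3*(-21) = 1792)
K(84, -33)/N + 36946/(-40906) = 0/1792 + 36946/(-40906) = 0*(1/1792) + 36946*(-1/40906) = 0 - 18473/20453 = -18473/20453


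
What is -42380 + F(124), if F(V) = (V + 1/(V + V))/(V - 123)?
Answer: -10479487/248 ≈ -42256.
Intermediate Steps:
F(V) = (V + 1/(2*V))/(-123 + V)
-42380 + F(124) = -42380 + (½ + 124²)/(124*(-123 + 124)) = -42380 + (1/124)*(½ + 15376)/1 = -42380 + (1/124)*1*(30753/2) = -42380 + 30753/248 = -10479487/248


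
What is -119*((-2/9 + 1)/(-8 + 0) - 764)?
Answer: 6546785/72 ≈ 90928.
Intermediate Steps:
-119*((-2/9 + 1)/(-8 + 0) - 764) = -119*((-2*⅑ + 1)/(-8) - 764) = -119*(-(-2/9 + 1)/8 - 764) = -119*(-⅛*7/9 - 764) = -119*(-7/72 - 764) = -119*(-55015/72) = 6546785/72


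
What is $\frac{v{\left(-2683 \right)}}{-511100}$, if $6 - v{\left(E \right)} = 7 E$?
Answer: $- \frac{18787}{511100} \approx -0.036758$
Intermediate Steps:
$v{\left(E \right)} = 6 - 7 E$
$\frac{v{\left(-2683 \right)}}{-511100} = \frac{6 - -18781}{-511100} = \left(6 + 18781\right) \left(- \frac{1}{511100}\right) = 18787 \left(- \frac{1}{511100}\right) = - \frac{18787}{511100}$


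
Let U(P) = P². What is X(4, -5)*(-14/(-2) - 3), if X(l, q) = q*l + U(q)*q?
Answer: -580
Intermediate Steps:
X(l, q) = q³ + l*q (X(l, q) = q*l + q²*q = l*q + q³ = q³ + l*q)
X(4, -5)*(-14/(-2) - 3) = (-5*(4 + (-5)²))*(-14/(-2) - 3) = (-5*(4 + 25))*(-14*(-½) - 3) = (-5*29)*(7 - 3) = -145*4 = -580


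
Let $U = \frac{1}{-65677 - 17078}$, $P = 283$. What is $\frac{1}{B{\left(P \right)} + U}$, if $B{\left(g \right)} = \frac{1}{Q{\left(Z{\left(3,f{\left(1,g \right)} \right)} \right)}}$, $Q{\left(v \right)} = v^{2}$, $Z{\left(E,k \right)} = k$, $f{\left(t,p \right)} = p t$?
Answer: $\frac{6627765195}{2666} \approx 2.486 \cdot 10^{6}$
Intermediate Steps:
$U = - \frac{1}{82755}$ ($U = \frac{1}{-82755} = - \frac{1}{82755} \approx -1.2084 \cdot 10^{-5}$)
$B{\left(g \right)} = \frac{1}{g^{2}}$ ($B{\left(g \right)} = \frac{1}{\left(g 1\right)^{2}} = \frac{1}{g^{2}}$)
$\frac{1}{B{\left(P \right)} + U} = \frac{1}{\frac{1}{80089} - \frac{1}{82755}} = \frac{1}{\frac{2666}{6627765195}} = \frac{6627765195}{2666}$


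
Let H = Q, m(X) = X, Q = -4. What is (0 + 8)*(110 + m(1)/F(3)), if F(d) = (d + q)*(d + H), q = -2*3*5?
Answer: 23768/27 ≈ 880.30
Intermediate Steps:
q = -30 (q = -6*5 = -30)
H = -4
F(d) = (-30 + d)*(-4 + d) (F(d) = (d - 30)*(d - 4) = (-30 + d)*(-4 + d))
(0 + 8)*(110 + m(1)/F(3)) = (0 + 8)*(110 + 1/(120 + 3**2 - 34*3)) = 8*(110 + 1/(120 + 9 - 102)) = 8*(110 + 1/27) = 8*(2971/27) = 23768/27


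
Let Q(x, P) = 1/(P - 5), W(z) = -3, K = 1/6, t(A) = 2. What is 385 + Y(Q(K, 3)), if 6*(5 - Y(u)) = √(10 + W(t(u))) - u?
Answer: 4679/12 - √7/6 ≈ 389.48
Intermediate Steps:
K = ⅙ ≈ 0.16667
Q(x, P) = 1/(-5 + P)
Y(u) = 5 - √7/6 + u/6 (Y(u) = 5 - (√(10 - 3) - u)/6 = 5 - (√7 - u)/6 = 5 + (-√7/6 + u/6) = 5 - √7/6 + u/6)
385 + Y(Q(K, 3)) = 385 + (5 - √7/6 + 1/(6*(-5 + 3))) = 385 + (5 - √7/6 + (⅙)/(-2)) = 385 + (5 - √7/6 + (⅙)*(-½)) = 385 + (5 - √7/6 - 1/12) = 385 + (59/12 - √7/6) = 4679/12 - √7/6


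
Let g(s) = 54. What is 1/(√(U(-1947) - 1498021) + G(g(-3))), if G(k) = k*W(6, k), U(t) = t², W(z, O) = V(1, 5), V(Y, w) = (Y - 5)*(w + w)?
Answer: -540/593203 - √573197/1186406 ≈ -0.0015485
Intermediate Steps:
V(Y, w) = 2*w*(-5 + Y) (V(Y, w) = (-5 + Y)*(2*w) = 2*w*(-5 + Y))
W(z, O) = -40 (W(z, O) = 2*5*(-5 + 1) = 2*5*(-4) = -40)
G(k) = -40*k (G(k) = k*(-40) = -40*k)
1/(√(U(-1947) - 1498021) + G(g(-3))) = 1/(√((-1947)² - 1498021) - 40*54) = 1/(√(3790809 - 1498021) - 2160) = 1/(√2292788 - 2160) = 1/(2*√573197 - 2160) = 1/(-2160 + 2*√573197)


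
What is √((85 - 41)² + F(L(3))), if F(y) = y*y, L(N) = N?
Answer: √1945 ≈ 44.102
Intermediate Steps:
F(y) = y²
√((85 - 41)² + F(L(3))) = √((85 - 41)² + 3²) = √(44² + 9) = √(1936 + 9) = √1945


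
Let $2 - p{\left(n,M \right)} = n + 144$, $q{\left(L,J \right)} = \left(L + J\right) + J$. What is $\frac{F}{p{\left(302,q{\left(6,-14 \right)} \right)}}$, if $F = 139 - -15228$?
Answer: $- \frac{15367}{444} \approx -34.61$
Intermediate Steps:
$q{\left(L,J \right)} = L + 2 J$ ($q{\left(L,J \right)} = \left(J + L\right) + J = L + 2 J$)
$p{\left(n,M \right)} = -142 - n$ ($p{\left(n,M \right)} = 2 - \left(n + 144\right) = 2 - \left(144 + n\right) = -142 - n$)
$F = 15367$ ($F = 139 + 15228 = 15367$)
$\frac{F}{p{\left(302,q{\left(6,-14 \right)} \right)}} = \frac{15367}{-142 - 302} = \frac{15367}{-444} = 15367 \left(- \frac{1}{444}\right) = - \frac{15367}{444}$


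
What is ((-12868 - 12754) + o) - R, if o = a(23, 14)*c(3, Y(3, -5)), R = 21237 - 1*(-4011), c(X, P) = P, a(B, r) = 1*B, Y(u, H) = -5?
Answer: -50985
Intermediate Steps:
a(B, r) = B
R = 25248 (R = 21237 + 4011 = 25248)
o = -115 (o = 23*(-5) = -115)
((-12868 - 12754) + o) - R = ((-12868 - 12754) - 115) - 1*25248 = (-25622 - 115) - 25248 = -25737 - 25248 = -50985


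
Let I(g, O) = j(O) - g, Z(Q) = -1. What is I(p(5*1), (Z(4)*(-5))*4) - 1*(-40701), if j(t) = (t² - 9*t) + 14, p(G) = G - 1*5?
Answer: 40935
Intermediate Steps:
p(G) = -5 + G (p(G) = G - 5 = -5 + G)
j(t) = 14 + t² - 9*t
I(g, O) = 14 + O² - g - 9*O (I(g, O) = (14 + O² - 9*O) - g = 14 + O² - g - 9*O)
I(p(5*1), (Z(4)*(-5))*4) - 1*(-40701) = (14 + (-1*(-5)*4)² - (-5 + 5*1) - 9*(-1*(-5))*4) - 1*(-40701) = (14 + (5*4)² - (-5 + 5) - 45*4) + 40701 = (14 + 20² - 1*0 - 9*20) + 40701 = (14 + 400 + 0 - 180) + 40701 = 234 + 40701 = 40935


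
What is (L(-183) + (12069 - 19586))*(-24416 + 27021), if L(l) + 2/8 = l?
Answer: -80236605/4 ≈ -2.0059e+7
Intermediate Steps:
L(l) = -¼ + l
(L(-183) + (12069 - 19586))*(-24416 + 27021) = ((-¼ - 183) + (12069 - 19586))*(-24416 + 27021) = (-733/4 - 7517)*2605 = -30801/4*2605 = -80236605/4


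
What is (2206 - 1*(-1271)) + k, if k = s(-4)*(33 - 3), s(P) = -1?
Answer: 3447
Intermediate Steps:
k = -30 (k = -(33 - 3) = -1*30 = -30)
(2206 - 1*(-1271)) + k = (2206 - 1*(-1271)) - 30 = (2206 + 1271) - 30 = 3477 - 30 = 3447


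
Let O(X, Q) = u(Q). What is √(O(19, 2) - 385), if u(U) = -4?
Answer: I*√389 ≈ 19.723*I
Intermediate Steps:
O(X, Q) = -4
√(O(19, 2) - 385) = √(-4 - 385) = √(-389) = I*√389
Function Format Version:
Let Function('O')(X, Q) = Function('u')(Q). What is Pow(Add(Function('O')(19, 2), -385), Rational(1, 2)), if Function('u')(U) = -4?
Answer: Mul(I, Pow(389, Rational(1, 2))) ≈ Mul(19.723, I)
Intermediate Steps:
Function('O')(X, Q) = -4
Pow(Add(Function('O')(19, 2), -385), Rational(1, 2)) = Pow(Add(-4, -385), Rational(1, 2)) = Pow(-389, Rational(1, 2)) = Mul(I, Pow(389, Rational(1, 2)))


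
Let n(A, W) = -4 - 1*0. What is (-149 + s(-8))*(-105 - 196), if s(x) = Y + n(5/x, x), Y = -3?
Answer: 46956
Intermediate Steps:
n(A, W) = -4 (n(A, W) = -4 + 0 = -4)
s(x) = -7 (s(x) = -3 - 4 = -7)
(-149 + s(-8))*(-105 - 196) = (-149 - 7)*(-105 - 196) = -156*(-301) = 46956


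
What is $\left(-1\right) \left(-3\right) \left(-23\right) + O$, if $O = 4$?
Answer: $-65$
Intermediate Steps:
$\left(-1\right) \left(-3\right) \left(-23\right) + O = \left(-1\right) \left(-3\right) \left(-23\right) + 4 = 3 \left(-23\right) + 4 = -69 + 4 = -65$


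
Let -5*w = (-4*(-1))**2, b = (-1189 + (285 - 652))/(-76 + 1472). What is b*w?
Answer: 6224/1745 ≈ 3.5668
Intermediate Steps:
b = -389/349 (b = (-1189 - 367)/1396 = -1556*1/1396 = -389/349 ≈ -1.1146)
w = -16/5 (w = -(-4*(-1))**2/5 = -1/5*4**2 = -1/5*16 = -16/5 ≈ -3.2000)
b*w = -389/349*(-16/5) = 6224/1745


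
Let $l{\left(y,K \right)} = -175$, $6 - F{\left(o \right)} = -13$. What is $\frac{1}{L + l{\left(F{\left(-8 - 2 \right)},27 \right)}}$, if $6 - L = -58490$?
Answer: $\frac{1}{58321} \approx 1.7146 \cdot 10^{-5}$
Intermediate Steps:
$F{\left(o \right)} = 19$ ($F{\left(o \right)} = 6 - -13 = 6 + 13 = 19$)
$L = 58496$ ($L = 6 - -58490 = 6 + 58490 = 58496$)
$\frac{1}{L + l{\left(F{\left(-8 - 2 \right)},27 \right)}} = \frac{1}{58496 - 175} = \frac{1}{58321}$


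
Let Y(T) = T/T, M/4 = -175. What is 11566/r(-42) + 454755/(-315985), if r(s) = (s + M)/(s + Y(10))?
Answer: 14950455470/23446087 ≈ 637.65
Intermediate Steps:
M = -700 (M = 4*(-175) = -700)
Y(T) = 1
r(s) = (-700 + s)/(1 + s) (r(s) = (s - 700)/(s + 1) = (-700 + s)/(1 + s))
11566/r(-42) + 454755/(-315985) = 11566/(((-700 - 42)/(1 - 42))) + 454755/(-315985) = 11566/((-742/(-41))) + 454755*(-1/315985) = 11566/((-1/41*(-742))) - 90951/63197 = 11566/(742/41) - 90951/63197 = 11566*(41/742) - 90951/63197 = 237103/371 - 90951/63197 = 14950455470/23446087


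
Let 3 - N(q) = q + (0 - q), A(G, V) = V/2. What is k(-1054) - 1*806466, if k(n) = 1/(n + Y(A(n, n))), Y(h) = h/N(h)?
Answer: -2975053077/3689 ≈ -8.0647e+5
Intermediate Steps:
A(G, V) = V/2 (A(G, V) = V*(½) = V/2)
N(q) = 3 (N(q) = 3 - (q + (0 - q)) = 3 - (q - q) = 3 - 1*0 = 3 + 0 = 3)
Y(h) = h/3
k(n) = 6/(7*n) (k(n) = 1/(n + (n/2)/3) = 1/(n + n/6) = 1/(7*n/6) = 6/(7*n))
k(-1054) - 1*806466 = (6/7)/(-1054) - 1*806466 = (6/7)*(-1/1054) - 806466 = -3/3689 - 806466 = -2975053077/3689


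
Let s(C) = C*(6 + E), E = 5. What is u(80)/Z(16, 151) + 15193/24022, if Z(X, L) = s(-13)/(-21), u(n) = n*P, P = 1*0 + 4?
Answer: 163600439/3435146 ≈ 47.625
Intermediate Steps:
P = 4 (P = 0 + 4 = 4)
s(C) = 11*C (s(C) = C*(6 + 5) = C*11 = 11*C)
u(n) = 4*n (u(n) = n*4 = 4*n)
Z(X, L) = 143/21 (Z(X, L) = (11*(-13))/(-21) = -143*(-1/21) = 143/21)
u(80)/Z(16, 151) + 15193/24022 = (4*80)/(143/21) + 15193/24022 = 320*(21/143) + 15193*(1/24022) = 6720/143 + 15193/24022 = 163600439/3435146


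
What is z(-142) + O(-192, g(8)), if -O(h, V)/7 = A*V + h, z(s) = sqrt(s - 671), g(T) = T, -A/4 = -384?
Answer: -84672 + I*sqrt(813) ≈ -84672.0 + 28.513*I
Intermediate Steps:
A = 1536 (A = -4*(-384) = 1536)
z(s) = sqrt(-671 + s)
O(h, V) = -10752*V - 7*h (O(h, V) = -7*(1536*V + h) = -7*(h + 1536*V) = -10752*V - 7*h)
z(-142) + O(-192, g(8)) = sqrt(-671 - 142) + (-10752*8 - 7*(-192)) = sqrt(-813) + (-86016 + 1344) = I*sqrt(813) - 84672 = -84672 + I*sqrt(813)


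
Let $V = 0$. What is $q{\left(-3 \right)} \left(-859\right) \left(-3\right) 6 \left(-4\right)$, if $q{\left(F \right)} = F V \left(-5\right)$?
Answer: $0$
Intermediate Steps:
$q{\left(F \right)} = 0$ ($q{\left(F \right)} = F 0 \left(-5\right) = 0 \left(-5\right) = 0$)
$q{\left(-3 \right)} \left(-859\right) \left(-3\right) 6 \left(-4\right) = 0 \left(-859\right) \left(-3\right) 6 \left(-4\right) = 0 \left(\left(-18\right) \left(-4\right)\right) = 0 \cdot 72 = 0$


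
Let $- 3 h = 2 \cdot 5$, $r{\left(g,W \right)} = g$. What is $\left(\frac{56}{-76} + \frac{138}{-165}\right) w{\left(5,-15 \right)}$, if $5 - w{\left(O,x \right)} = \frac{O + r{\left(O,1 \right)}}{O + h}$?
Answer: $\frac{1644}{1045} \approx 1.5732$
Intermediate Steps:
$h = - \frac{10}{3}$ ($h = - \frac{2 \cdot 5}{3} = \left(- \frac{1}{3}\right) 10 = - \frac{10}{3} \approx -3.3333$)
$w{\left(O,x \right)} = 5 - \frac{2 O}{- \frac{10}{3} + O}$ ($w{\left(O,x \right)} = 5 - \frac{O + O}{O - \frac{10}{3}} = 5 - \frac{2 O}{- \frac{10}{3} + O}$)
$\left(\frac{56}{-76} + \frac{138}{-165}\right) w{\left(5,-15 \right)} = \left(\frac{56}{-76} + \frac{138}{-165}\right) \frac{-50 + 9 \cdot 5}{-10 + 3 \cdot 5} = \left(56 \left(- \frac{1}{76}\right) + 138 \left(- \frac{1}{165}\right)\right) \frac{-50 + 45}{-10 + 15} = \left(- \frac{14}{19} - \frac{46}{55}\right) \frac{1}{5} \left(-5\right) = - \frac{1644 \cdot \frac{1}{5} \left(-5\right)}{1045} = \left(- \frac{1644}{1045}\right) \left(-1\right) = \frac{1644}{1045}$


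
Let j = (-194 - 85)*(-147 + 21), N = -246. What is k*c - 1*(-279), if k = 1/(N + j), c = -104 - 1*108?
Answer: 2434780/8727 ≈ 278.99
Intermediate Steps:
j = 35154 (j = -279*(-126) = 35154)
c = -212 (c = -104 - 108 = -212)
k = 1/34908 (k = 1/(-246 + 35154) = 1/34908 ≈ 2.8647e-5)
k*c - 1*(-279) = (1/34908)*(-212) - 1*(-279) = -53/8727 + 279 = 2434780/8727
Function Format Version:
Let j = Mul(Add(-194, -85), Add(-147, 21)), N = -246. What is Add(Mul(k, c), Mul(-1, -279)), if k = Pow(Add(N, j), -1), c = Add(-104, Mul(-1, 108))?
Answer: Rational(2434780, 8727) ≈ 278.99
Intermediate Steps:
j = 35154 (j = Mul(-279, -126) = 35154)
c = -212 (c = Add(-104, -108) = -212)
k = Rational(1, 34908) (k = Pow(Add(-246, 35154), -1) = Pow(34908, -1) = Rational(1, 34908) ≈ 2.8647e-5)
Add(Mul(k, c), Mul(-1, -279)) = Add(Mul(Rational(1, 34908), -212), Mul(-1, -279)) = Add(Rational(-53, 8727), 279) = Rational(2434780, 8727)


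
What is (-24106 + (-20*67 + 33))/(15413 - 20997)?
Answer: 25413/5584 ≈ 4.5510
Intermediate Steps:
(-24106 + (-20*67 + 33))/(15413 - 20997) = (-24106 + (-1340 + 33))/(-5584) = (-24106 - 1307)*(-1/5584) = -25413*(-1/5584) = 25413/5584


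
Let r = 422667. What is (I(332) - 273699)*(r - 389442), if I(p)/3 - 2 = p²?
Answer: 1893127275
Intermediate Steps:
I(p) = 6 + 3*p²
(I(332) - 273699)*(r - 389442) = ((6 + 3*332²) - 273699)*(422667 - 389442) = ((6 + 3*110224) - 273699)*33225 = ((6 + 330672) - 273699)*33225 = (330678 - 273699)*33225 = 56979*33225 = 1893127275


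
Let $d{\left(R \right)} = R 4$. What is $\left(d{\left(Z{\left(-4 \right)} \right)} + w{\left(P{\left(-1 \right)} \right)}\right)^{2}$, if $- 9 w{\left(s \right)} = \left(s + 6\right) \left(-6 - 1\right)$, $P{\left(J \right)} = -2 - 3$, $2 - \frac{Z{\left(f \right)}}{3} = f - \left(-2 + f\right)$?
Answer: $\frac{49}{81} \approx 0.60494$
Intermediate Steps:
$Z{\left(f \right)} = 0$ ($Z{\left(f \right)} = 6 - 3 \left(f - \left(-2 + f\right)\right) = 6 - 6 = 0$)
$d{\left(R \right)} = 4 R$
$P{\left(J \right)} = -5$ ($P{\left(J \right)} = -2 - 3 = -5$)
$w{\left(s \right)} = \frac{14}{3} + \frac{7 s}{9}$ ($w{\left(s \right)} = - \frac{\left(s + 6\right) \left(-6 - 1\right)}{9} = - \frac{\left(6 + s\right) \left(-7\right)}{9} = - \frac{-42 - 7 s}{9} = \frac{14}{3} + \frac{7 s}{9}$)
$\left(d{\left(Z{\left(-4 \right)} \right)} + w{\left(P{\left(-1 \right)} \right)}\right)^{2} = \left(4 \cdot 0 + \left(\frac{14}{3} + \frac{7}{9} \left(-5\right)\right)\right)^{2} = \left(0 + \left(\frac{14}{3} - \frac{35}{9}\right)\right)^{2} = \left(0 + \frac{7}{9}\right)^{2} = \left(\frac{7}{9}\right)^{2} = \frac{49}{81}$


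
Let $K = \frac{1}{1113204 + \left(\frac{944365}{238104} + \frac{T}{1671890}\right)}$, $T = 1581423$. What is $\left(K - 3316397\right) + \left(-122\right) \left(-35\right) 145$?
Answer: $- \frac{597642933915965909358847}{221575159381460041} \approx -2.6972 \cdot 10^{6}$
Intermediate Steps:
$K = \frac{199041848280}{221575159381460041}$ ($K = \frac{1}{1113204 + \left(\frac{944365}{238104} + \frac{1581423}{1671890}\right)} = \frac{1}{1113204 + \frac{977708770921}{199041848280}} = \frac{1}{\frac{221575159381460041}{199041848280}} = \frac{199041848280}{221575159381460041} \approx 8.983 \cdot 10^{-7}$)
$\left(K - 3316397\right) + \left(-122\right) \left(-35\right) 145 = \left(\frac{199041848280}{221575159381460041} - 3316397\right) + \left(-122\right) \left(-35\right) 145 = - \frac{734831193846996893743997}{221575159381460041} + 4270 \cdot 145 = - \frac{734831193846996893743997}{221575159381460041} + 619150 = - \frac{597642933915965909358847}{221575159381460041}$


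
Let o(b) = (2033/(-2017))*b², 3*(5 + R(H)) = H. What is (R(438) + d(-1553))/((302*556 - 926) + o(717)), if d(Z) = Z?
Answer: 2848004/708332175 ≈ 0.0040207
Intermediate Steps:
R(H) = -5 + H/3
o(b) = -2033*b²/2017 (o(b) = (2033*(-1/2017))*b² = -2033*b²/2017)
(R(438) + d(-1553))/((302*556 - 926) + o(717)) = ((-5 + (⅓)*438) - 1553)/((302*556 - 926) - 2033/2017*717²) = ((-5 + 146) - 1553)/((167912 - 926) - 2033/2017*514089) = (141 - 1553)/(166986 - 1045142937/2017) = -1412/(-708332175/2017) = -1412*(-2017/708332175) = 2848004/708332175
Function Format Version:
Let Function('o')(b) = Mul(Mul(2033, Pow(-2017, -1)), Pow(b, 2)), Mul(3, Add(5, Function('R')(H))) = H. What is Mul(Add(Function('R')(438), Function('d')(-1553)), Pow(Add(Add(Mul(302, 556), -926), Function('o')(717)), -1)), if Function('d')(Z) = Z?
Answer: Rational(2848004, 708332175) ≈ 0.0040207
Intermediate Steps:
Function('R')(H) = Add(-5, Mul(Rational(1, 3), H))
Function('o')(b) = Mul(Rational(-2033, 2017), Pow(b, 2)) (Function('o')(b) = Mul(Mul(2033, Rational(-1, 2017)), Pow(b, 2)) = Mul(Rational(-2033, 2017), Pow(b, 2)))
Mul(Add(Function('R')(438), Function('d')(-1553)), Pow(Add(Add(Mul(302, 556), -926), Function('o')(717)), -1)) = Mul(Add(Add(-5, Mul(Rational(1, 3), 438)), -1553), Pow(Add(Add(Mul(302, 556), -926), Mul(Rational(-2033, 2017), Pow(717, 2))), -1)) = Mul(Add(Add(-5, 146), -1553), Pow(Add(Add(167912, -926), Mul(Rational(-2033, 2017), 514089)), -1)) = Mul(Add(141, -1553), Pow(Add(166986, Rational(-1045142937, 2017)), -1)) = Mul(-1412, Pow(Rational(-708332175, 2017), -1)) = Mul(-1412, Rational(-2017, 708332175)) = Rational(2848004, 708332175)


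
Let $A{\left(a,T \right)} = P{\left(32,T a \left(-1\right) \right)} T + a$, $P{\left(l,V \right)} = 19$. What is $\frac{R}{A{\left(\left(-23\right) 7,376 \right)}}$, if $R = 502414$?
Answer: $\frac{502414}{6983} \approx 71.948$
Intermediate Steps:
$A{\left(a,T \right)} = a + 19 T$ ($A{\left(a,T \right)} = 19 T + a = a + 19 T$)
$\frac{R}{A{\left(\left(-23\right) 7,376 \right)}} = \frac{502414}{\left(-23\right) 7 + 19 \cdot 376} = \frac{502414}{-161 + 7144} = \frac{502414}{6983}$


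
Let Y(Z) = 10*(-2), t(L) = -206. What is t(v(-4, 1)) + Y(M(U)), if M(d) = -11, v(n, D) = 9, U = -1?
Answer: -226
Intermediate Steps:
Y(Z) = -20
t(v(-4, 1)) + Y(M(U)) = -206 - 20 = -226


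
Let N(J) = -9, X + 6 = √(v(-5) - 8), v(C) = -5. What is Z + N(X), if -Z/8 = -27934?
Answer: 223463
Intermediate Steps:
Z = 223472 (Z = -8*(-27934) = 223472)
X = -6 + I*√13 (X = -6 + √(-5 - 8) = -6 + √(-13) = -6 + I*√13 ≈ -6.0 + 3.6056*I)
Z + N(X) = 223472 - 9 = 223463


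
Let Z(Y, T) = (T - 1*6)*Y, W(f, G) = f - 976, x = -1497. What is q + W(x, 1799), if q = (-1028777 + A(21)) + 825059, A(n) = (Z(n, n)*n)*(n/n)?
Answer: -199576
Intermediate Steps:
W(f, G) = -976 + f
Z(Y, T) = Y*(-6 + T) (Z(Y, T) = (T - 6)*Y = (-6 + T)*Y = Y*(-6 + T))
A(n) = n²*(-6 + n) (A(n) = ((n*(-6 + n))*n)*(n/n) = (n²*(-6 + n))*1 = n²*(-6 + n))
q = -197103 (q = (-1028777 + 21²*(-6 + 21)) + 825059 = (-1028777 + 441*15) + 825059 = (-1028777 + 6615) + 825059 = -1022162 + 825059 = -197103)
q + W(x, 1799) = -197103 + (-976 - 1497) = -197103 - 2473 = -199576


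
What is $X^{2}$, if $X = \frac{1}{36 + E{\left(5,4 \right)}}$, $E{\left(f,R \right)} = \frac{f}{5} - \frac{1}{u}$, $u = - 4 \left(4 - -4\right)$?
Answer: $\frac{1024}{1404225} \approx 0.00072923$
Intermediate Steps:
$u = -32$ ($u = - 4 \left(4 + 4\right) = \left(-4\right) 8 = -32$)
$E{\left(f,R \right)} = \frac{1}{32} + \frac{f}{5}$ ($E{\left(f,R \right)} = \frac{f}{5} - \frac{1}{-32} = f \frac{1}{5} - - \frac{1}{32} = \frac{f}{5} + \frac{1}{32} = \frac{1}{32} + \frac{f}{5}$)
$X = \frac{32}{1185}$ ($X = \frac{1}{36 + \left(\frac{1}{32} + \frac{1}{5} \cdot 5\right)} = \frac{1}{36 + \left(\frac{1}{32} + 1\right)} = \frac{1}{36 + \frac{33}{32}} = \frac{1}{\frac{1185}{32}} = \frac{32}{1185} \approx 0.027004$)
$X^{2} = \left(\frac{32}{1185}\right)^{2} = \frac{1024}{1404225}$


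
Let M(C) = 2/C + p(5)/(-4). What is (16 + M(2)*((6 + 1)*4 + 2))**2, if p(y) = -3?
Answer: 18769/4 ≈ 4692.3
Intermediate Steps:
M(C) = 3/4 + 2/C (M(C) = 2/C - 3/(-4) = 2/C - 3*(-1/4) = 2/C + 3/4 = 3/4 + 2/C)
(16 + M(2)*((6 + 1)*4 + 2))**2 = (16 + (3/4 + 2/2)*((6 + 1)*4 + 2))**2 = (16 + (3/4 + 2*(1/2))*(7*4 + 2))**2 = (16 + (3/4 + 1)*(28 + 2))**2 = (16 + (7/4)*30)**2 = (16 + 105/2)**2 = (137/2)**2 = 18769/4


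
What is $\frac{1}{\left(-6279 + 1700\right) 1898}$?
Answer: $- \frac{1}{8690942} \approx -1.1506 \cdot 10^{-7}$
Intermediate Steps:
$\frac{1}{\left(-6279 + 1700\right) 1898} = \frac{1}{-4579} \cdot \frac{1}{1898} = \left(- \frac{1}{4579}\right) \frac{1}{1898} = - \frac{1}{8690942}$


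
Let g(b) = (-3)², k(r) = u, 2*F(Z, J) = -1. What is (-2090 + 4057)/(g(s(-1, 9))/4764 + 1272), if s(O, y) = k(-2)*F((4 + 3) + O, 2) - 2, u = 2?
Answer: 3123596/2019939 ≈ 1.5464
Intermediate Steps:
F(Z, J) = -½ (F(Z, J) = (½)*(-1) = -½)
k(r) = 2
s(O, y) = -3 (s(O, y) = 2*(-½) - 2 = -1 - 2 = -3)
g(b) = 9
(-2090 + 4057)/(g(s(-1, 9))/4764 + 1272) = (-2090 + 4057)/(9/4764 + 1272) = 1967/(9*(1/4764) + 1272) = 1967/(3/1588 + 1272) = 1967/(2019939/1588) = 1967*(1588/2019939) = 3123596/2019939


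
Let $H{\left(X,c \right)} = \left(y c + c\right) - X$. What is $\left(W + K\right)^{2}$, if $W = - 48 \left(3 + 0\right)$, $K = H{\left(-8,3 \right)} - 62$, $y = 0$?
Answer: $38025$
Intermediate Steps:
$H{\left(X,c \right)} = c - X$ ($H{\left(X,c \right)} = \left(0 c + c\right) - X = \left(0 + c\right) - X = c - X$)
$K = -51$ ($K = \left(3 - -8\right) - 62 = \left(3 + 8\right) - 62 = 11 - 62 = -51$)
$W = -144$ ($W = \left(-48\right) 3 = -144$)
$\left(W + K\right)^{2} = \left(-144 - 51\right)^{2} = \left(-195\right)^{2} = 38025$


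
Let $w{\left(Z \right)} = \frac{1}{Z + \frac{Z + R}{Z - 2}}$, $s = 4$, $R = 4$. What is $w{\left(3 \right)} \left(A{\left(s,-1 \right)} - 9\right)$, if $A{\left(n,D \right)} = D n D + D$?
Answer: $- \frac{3}{5} \approx -0.6$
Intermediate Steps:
$A{\left(n,D \right)} = D + n D^{2}$ ($A{\left(n,D \right)} = n D^{2} + D = D + n D^{2}$)
$w{\left(Z \right)} = \frac{1}{Z + \frac{4 + Z}{-2 + Z}}$ ($w{\left(Z \right)} = \frac{1}{Z + \frac{Z + 4}{Z - 2}} = \frac{1}{Z + \frac{4 + Z}{-2 + Z}}$)
$w{\left(3 \right)} \left(A{\left(s,-1 \right)} - 9\right) = \frac{-2 + 3}{4 + 3^{2} - 3} \left(- (1 - 4) - 9\right) = \frac{1}{4 + 9 - 3} \cdot 1 \left(- (1 - 4) - 9\right) = \frac{1}{10} \cdot 1 \left(\left(-1\right) \left(-3\right) - 9\right) = \frac{1}{10} \cdot 1 \left(3 - 9\right) = \frac{1}{10} \left(-6\right) = - \frac{3}{5}$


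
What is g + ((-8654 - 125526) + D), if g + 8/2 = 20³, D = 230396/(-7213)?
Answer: -910395588/7213 ≈ -1.2622e+5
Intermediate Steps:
D = -230396/7213 (D = 230396*(-1/7213) = -230396/7213 ≈ -31.942)
g = 7996 (g = -4 + 20³ = -4 + 8000 = 7996)
g + ((-8654 - 125526) + D) = 7996 + ((-8654 - 125526) - 230396/7213) = 7996 + (-134180 - 230396/7213) = 7996 - 968070736/7213 = -910395588/7213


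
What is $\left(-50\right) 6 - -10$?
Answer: $-290$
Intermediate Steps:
$\left(-50\right) 6 - -10 = -300 + 10 = -290$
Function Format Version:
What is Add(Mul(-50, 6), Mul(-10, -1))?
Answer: -290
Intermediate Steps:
Add(Mul(-50, 6), Mul(-10, -1)) = Add(-300, 10) = -290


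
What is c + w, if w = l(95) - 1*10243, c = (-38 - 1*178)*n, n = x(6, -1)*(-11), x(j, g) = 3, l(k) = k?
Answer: -3020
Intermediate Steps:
n = -33 (n = 3*(-11) = -33)
c = 7128 (c = (-38 - 1*178)*(-33) = (-38 - 178)*(-33) = -216*(-33) = 7128)
w = -10148 (w = 95 - 1*10243 = 95 - 10243 = -10148)
c + w = 7128 - 10148 = -3020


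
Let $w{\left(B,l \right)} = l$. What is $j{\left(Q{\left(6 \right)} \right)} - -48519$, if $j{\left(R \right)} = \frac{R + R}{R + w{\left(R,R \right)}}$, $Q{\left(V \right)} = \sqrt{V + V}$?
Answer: $48520$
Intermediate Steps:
$Q{\left(V \right)} = \sqrt{2} \sqrt{V}$ ($Q{\left(V \right)} = \sqrt{2 V} = \sqrt{2} \sqrt{V}$)
$j{\left(R \right)} = 1$ ($j{\left(R \right)} = \frac{R + R}{R + R} = \frac{2 R}{2 R} = 2 R \frac{1}{2 R} = 1$)
$j{\left(Q{\left(6 \right)} \right)} - -48519 = 1 - -48519 = 1 + 48519 = 48520$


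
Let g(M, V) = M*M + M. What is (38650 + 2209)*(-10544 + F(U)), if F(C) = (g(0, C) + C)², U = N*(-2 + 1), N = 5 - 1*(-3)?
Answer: -428202320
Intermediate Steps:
g(M, V) = M + M² (g(M, V) = M² + M = M + M²)
N = 8 (N = 5 + 3 = 8)
U = -8 (U = 8*(-2 + 1) = 8*(-1) = -8)
F(C) = C² (F(C) = (0*(1 + 0) + C)² = (0*1 + C)² = (0 + C)² = C²)
(38650 + 2209)*(-10544 + F(U)) = (38650 + 2209)*(-10544 + (-8)²) = 40859*(-10544 + 64) = 40859*(-10480) = -428202320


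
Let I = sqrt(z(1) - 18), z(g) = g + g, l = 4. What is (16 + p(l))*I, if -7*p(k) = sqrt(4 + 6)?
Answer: 4*I*(112 - sqrt(10))/7 ≈ 62.193*I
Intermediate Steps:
z(g) = 2*g
p(k) = -sqrt(10)/7 (p(k) = -sqrt(4 + 6)/7 = -sqrt(10)/7)
I = 4*I (I = sqrt(2*1 - 18) = sqrt(2 - 18) = sqrt(-16) = 4*I ≈ 4.0*I)
(16 + p(l))*I = (16 - sqrt(10)/7)*(4*I) = 4*I*(16 - sqrt(10)/7)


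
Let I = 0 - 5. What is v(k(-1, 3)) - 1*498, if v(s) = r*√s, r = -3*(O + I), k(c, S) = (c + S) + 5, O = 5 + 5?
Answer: -498 - 15*√7 ≈ -537.69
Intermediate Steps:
I = -5
O = 10
k(c, S) = 5 + S + c (k(c, S) = (S + c) + 5 = 5 + S + c)
r = -15 (r = -3*(10 - 5) = -3*5 = -15)
v(s) = -15*√s
v(k(-1, 3)) - 1*498 = -15*√(5 + 3 - 1) - 1*498 = -15*√7 - 498 = -498 - 15*√7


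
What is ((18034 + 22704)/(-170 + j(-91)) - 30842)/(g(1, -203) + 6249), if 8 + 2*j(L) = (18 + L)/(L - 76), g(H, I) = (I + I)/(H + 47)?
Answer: -43290448752/8693274239 ≈ -4.9798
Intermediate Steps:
g(H, I) = 2*I/(47 + H) (g(H, I) = (2*I)/(47 + H) = 2*I/(47 + H))
j(L) = -4 + (18 + L)/(2*(-76 + L)) (j(L) = -4 + ((18 + L)/(L - 76))/2 = -4 + ((18 + L)/(-76 + L))/2 = -4 + (18 + L)/(2*(-76 + L)))
((18034 + 22704)/(-170 + j(-91)) - 30842)/(g(1, -203) + 6249) = ((18034 + 22704)/(-170 + (626 - 7*(-91))/(2*(-76 - 91))) - 30842)/(2*(-203)/(47 + 1) + 6249) = (40738/(-170 + (1/2)*(626 + 637)/(-167)) - 30842)/(2*(-203)/48 + 6249) = (40738/(-170 + (1/2)*(-1/167)*1263) - 30842)/(2*(-203)*(1/48) + 6249) = (40738/(-170 - 1263/334) - 30842)/(-203/24 + 6249) = (40738/(-58043/334) - 30842)/(149773/24) = (40738*(-334/58043) - 30842)*(24/149773) = (-13606492/58043 - 30842)*(24/149773) = -1803768698/58043*24/149773 = -43290448752/8693274239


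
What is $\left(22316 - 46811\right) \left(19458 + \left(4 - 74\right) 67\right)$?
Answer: $-361742160$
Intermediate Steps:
$\left(22316 - 46811\right) \left(19458 + \left(4 - 74\right) 67\right) = - 24495 \left(19458 - 4690\right) = \left(-24495\right) 14768 = -361742160$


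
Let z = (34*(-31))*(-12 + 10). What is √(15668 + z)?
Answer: 4*√1111 ≈ 133.33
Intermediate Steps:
z = 2108 (z = -1054*(-2) = 2108)
√(15668 + z) = √(15668 + 2108) = √17776 = 4*√1111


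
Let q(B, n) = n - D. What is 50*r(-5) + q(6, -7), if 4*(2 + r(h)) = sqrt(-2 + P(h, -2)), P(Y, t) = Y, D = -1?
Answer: -106 + 25*I*sqrt(7)/2 ≈ -106.0 + 33.072*I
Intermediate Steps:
r(h) = -2 + sqrt(-2 + h)/4
q(B, n) = 1 + n (q(B, n) = n - 1*(-1) = n + 1 = 1 + n)
50*r(-5) + q(6, -7) = 50*(-2 + sqrt(-2 - 5)/4) + (1 - 7) = 50*(-2 + sqrt(-7)/4) - 6 = 50*(-2 + (I*sqrt(7))/4) - 6 = 50*(-2 + I*sqrt(7)/4) - 6 = (-100 + 25*I*sqrt(7)/2) - 6 = -106 + 25*I*sqrt(7)/2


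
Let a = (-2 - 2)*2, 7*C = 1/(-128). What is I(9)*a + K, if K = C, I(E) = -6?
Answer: 43007/896 ≈ 47.999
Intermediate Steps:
C = -1/896 (C = (1/7)/(-128) = (1/7)*(-1/128) = -1/896 ≈ -0.0011161)
K = -1/896 ≈ -0.0011161
a = -8 (a = -4*2 = -8)
I(9)*a + K = -6*(-8) - 1/896 = 48 - 1/896 = 43007/896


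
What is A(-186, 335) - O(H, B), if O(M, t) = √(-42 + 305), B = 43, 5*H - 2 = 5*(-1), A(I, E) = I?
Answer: -186 - √263 ≈ -202.22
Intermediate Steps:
H = -⅗ (H = ⅖ + (5*(-1))/5 = ⅖ + (⅕)*(-5) = ⅖ - 1 = -⅗ ≈ -0.60000)
O(M, t) = √263
A(-186, 335) - O(H, B) = -186 - √263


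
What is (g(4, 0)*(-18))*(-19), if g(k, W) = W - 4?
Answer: -1368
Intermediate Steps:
g(k, W) = -4 + W
(g(4, 0)*(-18))*(-19) = ((-4 + 0)*(-18))*(-19) = -4*(-18)*(-19) = 72*(-19) = -1368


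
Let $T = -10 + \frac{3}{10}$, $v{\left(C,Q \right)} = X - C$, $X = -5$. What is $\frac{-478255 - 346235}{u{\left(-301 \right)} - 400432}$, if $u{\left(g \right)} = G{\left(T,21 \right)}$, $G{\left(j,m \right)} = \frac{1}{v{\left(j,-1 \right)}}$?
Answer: $\frac{19375515}{9410147} \approx 2.059$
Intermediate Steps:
$v{\left(C,Q \right)} = -5 - C$
$T = - \frac{97}{10}$ ($T = -10 + 3 \cdot \frac{1}{10} = -10 + \frac{3}{10} = - \frac{97}{10} \approx -9.7$)
$G{\left(j,m \right)} = \frac{1}{-5 - j}$
$u{\left(g \right)} = \frac{10}{47}$ ($u{\left(g \right)} = - \frac{1}{5 - \frac{97}{10}} = - \frac{1}{- \frac{47}{10}} = \left(-1\right) \left(- \frac{10}{47}\right) = \frac{10}{47}$)
$\frac{-478255 - 346235}{u{\left(-301 \right)} - 400432} = \frac{-478255 - 346235}{\frac{10}{47} - 400432} = - \frac{824490}{- \frac{18820294}{47}} = \left(-824490\right) \left(- \frac{47}{18820294}\right) = \frac{19375515}{9410147}$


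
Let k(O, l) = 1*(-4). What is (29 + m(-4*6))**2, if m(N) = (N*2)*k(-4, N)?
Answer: 48841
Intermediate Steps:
k(O, l) = -4
m(N) = -8*N (m(N) = (N*2)*(-4) = (2*N)*(-4) = -8*N)
(29 + m(-4*6))**2 = (29 - (-32)*6)**2 = (29 - 8*(-24))**2 = (29 + 192)**2 = 221**2 = 48841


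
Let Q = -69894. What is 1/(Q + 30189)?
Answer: -1/39705 ≈ -2.5186e-5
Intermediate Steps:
1/(Q + 30189) = 1/(-69894 + 30189) = 1/(-39705) = -1/39705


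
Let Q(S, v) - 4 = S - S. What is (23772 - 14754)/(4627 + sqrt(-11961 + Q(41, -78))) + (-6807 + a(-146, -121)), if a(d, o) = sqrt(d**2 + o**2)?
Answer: -24295267686/3570181 + sqrt(35957) - 1503*I*sqrt(11957)/3570181 ≈ -6615.4 - 0.046034*I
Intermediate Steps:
Q(S, v) = 4 (Q(S, v) = 4 + (S - S) = 4 + 0 = 4)
(23772 - 14754)/(4627 + sqrt(-11961 + Q(41, -78))) + (-6807 + a(-146, -121)) = (23772 - 14754)/(4627 + sqrt(-11961 + 4)) + (-6807 + sqrt((-146)**2 + (-121)**2)) = 9018/(4627 + sqrt(-11957)) + (-6807 + sqrt(21316 + 14641)) = 9018/(4627 + I*sqrt(11957)) + (-6807 + sqrt(35957)) = -6807 + sqrt(35957) + 9018/(4627 + I*sqrt(11957))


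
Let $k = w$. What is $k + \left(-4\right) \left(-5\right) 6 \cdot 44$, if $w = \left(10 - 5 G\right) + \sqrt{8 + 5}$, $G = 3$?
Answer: $5275 + \sqrt{13} \approx 5278.6$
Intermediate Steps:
$w = -5 + \sqrt{13}$ ($w = \left(10 - 15\right) + \sqrt{8 + 5} = \left(10 - 15\right) + \sqrt{13} = -5 + \sqrt{13} \approx -1.3944$)
$k = -5 + \sqrt{13} \approx -1.3944$
$k + \left(-4\right) \left(-5\right) 6 \cdot 44 = \left(-5 + \sqrt{13}\right) + \left(-4\right) \left(-5\right) 6 \cdot 44 = \left(-5 + \sqrt{13}\right) + 20 \cdot 6 \cdot 44 = \left(-5 + \sqrt{13}\right) + 120 \cdot 44 = \left(-5 + \sqrt{13}\right) + 5280 = 5275 + \sqrt{13}$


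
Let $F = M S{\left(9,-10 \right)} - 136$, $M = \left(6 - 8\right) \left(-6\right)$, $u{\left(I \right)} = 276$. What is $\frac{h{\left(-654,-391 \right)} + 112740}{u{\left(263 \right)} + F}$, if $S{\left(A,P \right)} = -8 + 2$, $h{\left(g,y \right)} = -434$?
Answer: $\frac{56153}{34} \approx 1651.6$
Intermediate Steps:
$M = 12$ ($M = \left(-2\right) \left(-6\right) = 12$)
$S{\left(A,P \right)} = -6$
$F = -208$ ($F = 12 \left(-6\right) - 136 = -72 - 136 = -208$)
$\frac{h{\left(-654,-391 \right)} + 112740}{u{\left(263 \right)} + F} = \frac{-434 + 112740}{276 - 208} = \frac{112306}{68} = 112306 \cdot \frac{1}{68} = \frac{56153}{34}$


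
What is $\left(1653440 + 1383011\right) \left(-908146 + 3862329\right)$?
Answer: $8970231924533$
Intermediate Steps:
$\left(1653440 + 1383011\right) \left(-908146 + 3862329\right) = 3036451 \cdot 2954183 = 8970231924533$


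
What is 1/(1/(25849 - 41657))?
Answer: -15808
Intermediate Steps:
1/(1/(25849 - 41657)) = 1/(1/(-15808)) = 1/(-1/15808) = -15808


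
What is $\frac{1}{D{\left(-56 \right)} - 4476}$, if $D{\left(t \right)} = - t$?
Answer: $- \frac{1}{4420} \approx -0.00022624$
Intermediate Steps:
$\frac{1}{D{\left(-56 \right)} - 4476} = \frac{1}{\left(-1\right) \left(-56\right) - 4476} = \frac{1}{56 - 4476} = \frac{1}{-4420} = - \frac{1}{4420}$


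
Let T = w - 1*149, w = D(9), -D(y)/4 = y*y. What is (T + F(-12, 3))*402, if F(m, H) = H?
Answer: -188940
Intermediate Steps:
D(y) = -4*y² (D(y) = -4*y*y = -4*y²)
w = -324 (w = -4*9² = -4*81 = -324)
T = -473 (T = -324 - 1*149 = -324 - 149 = -473)
(T + F(-12, 3))*402 = (-473 + 3)*402 = -470*402 = -188940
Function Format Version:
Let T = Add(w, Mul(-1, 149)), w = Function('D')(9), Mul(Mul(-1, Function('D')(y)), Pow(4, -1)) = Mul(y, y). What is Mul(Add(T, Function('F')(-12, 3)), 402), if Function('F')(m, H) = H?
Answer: -188940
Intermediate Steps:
Function('D')(y) = Mul(-4, Pow(y, 2)) (Function('D')(y) = Mul(-4, Mul(y, y)) = Mul(-4, Pow(y, 2)))
w = -324 (w = Mul(-4, Pow(9, 2)) = Mul(-4, 81) = -324)
T = -473 (T = Add(-324, Mul(-1, 149)) = Add(-324, -149) = -473)
Mul(Add(T, Function('F')(-12, 3)), 402) = Mul(Add(-473, 3), 402) = Mul(-470, 402) = -188940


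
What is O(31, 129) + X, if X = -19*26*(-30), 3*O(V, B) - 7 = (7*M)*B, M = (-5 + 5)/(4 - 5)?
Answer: 44467/3 ≈ 14822.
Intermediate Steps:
M = 0 (M = 0/(-1) = 0*(-1) = 0)
O(V, B) = 7/3 (O(V, B) = 7/3 + ((7*0)*B)/3 = 7/3 + (0*B)/3 = 7/3 + (⅓)*0 = 7/3 + 0 = 7/3)
X = 14820 (X = -494*(-30) = 14820)
O(31, 129) + X = 7/3 + 14820 = 44467/3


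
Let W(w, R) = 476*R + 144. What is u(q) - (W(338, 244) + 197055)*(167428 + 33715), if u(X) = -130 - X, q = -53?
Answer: -63026751126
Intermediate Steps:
W(w, R) = 144 + 476*R
u(q) - (W(338, 244) + 197055)*(167428 + 33715) = (-130 - 1*(-53)) - ((144 + 476*244) + 197055)*(167428 + 33715) = (-130 + 53) - ((144 + 116144) + 197055)*201143 = -77 - (116288 + 197055)*201143 = -77 - 313343*201143 = -77 - 1*63026751049 = -77 - 63026751049 = -63026751126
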